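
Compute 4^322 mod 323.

4^1 ≡ 4 (mod 323)
4^2 ≡ 4^2 = 16 ≡ 16 (mod 323)
4^4 ≡ 16^2 = 256 ≡ 256 (mod 323)
4^8 ≡ 256^2 = 65536 ≡ 290 (mod 323)
4^16 ≡ 290^2 = 84100 ≡ 120 (mod 323)
4^32 ≡ 120^2 = 14400 ≡ 188 (mod 323)
4^64 ≡ 188^2 = 35344 ≡ 137 (mod 323)
4^128 ≡ 137^2 = 18769 ≡ 35 (mod 323)
4^256 ≡ 35^2 = 1225 ≡ 256 (mod 323)
322 = 256 + 64 + 2 in binary powers of 2.
So 4^322 ≡ 256 · 137 · 16 ≡ 101 (mod 323).
Since 101 ≠ 1, base 4 is a Fermat witness: 323 is composite.

101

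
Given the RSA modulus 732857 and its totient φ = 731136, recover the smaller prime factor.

φ(n) = (p−1)(q−1) = n − (p+q) + 1, so p + q = 732857 − 731136 + 1 = 1722.
p and q are the roots of t² − 1722t + 732857 = 0.
Discriminant: 1722² − 4·732857 = 2965284 − 2931428 = 33856; √33856 = 184.
q = (1722 − 184)/2 = 769, p = (1722 + 184)/2 = 953.
Check: 769 · 953 = 732857.

769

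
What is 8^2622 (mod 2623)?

613

8^1 ≡ 8 (mod 2623)
8^2 ≡ 8^2 = 64 ≡ 64 (mod 2623)
8^4 ≡ 64^2 = 4096 ≡ 1473 (mod 2623)
8^8 ≡ 1473^2 = 2169729 ≡ 508 (mod 2623)
8^16 ≡ 508^2 = 258064 ≡ 1010 (mod 2623)
8^32 ≡ 1010^2 = 1020100 ≡ 2376 (mod 2623)
8^64 ≡ 2376^2 = 5645376 ≡ 680 (mod 2623)
8^128 ≡ 680^2 = 462400 ≡ 752 (mod 2623)
8^256 ≡ 752^2 = 565504 ≡ 1559 (mod 2623)
8^512 ≡ 1559^2 = 2430481 ≡ 1583 (mod 2623)
8^1024 ≡ 1583^2 = 2505889 ≡ 924 (mod 2623)
8^2048 ≡ 924^2 = 853776 ≡ 1301 (mod 2623)
2622 = 2048 + 512 + 32 + 16 + 8 + 4 + 2 in binary powers of 2.
So 8^2622 ≡ 1301 · 1583 · 2376 · 1010 · 508 · 1473 · 64 ≡ 613 (mod 2623).
Since 613 ≠ 1, base 8 is a Fermat witness: 2623 is composite.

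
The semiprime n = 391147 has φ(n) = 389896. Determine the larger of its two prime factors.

653

φ(n) = (p−1)(q−1) = n − (p+q) + 1, so p + q = 391147 − 389896 + 1 = 1252.
p and q are the roots of t² − 1252t + 391147 = 0.
Discriminant: 1252² − 4·391147 = 1567504 − 1564588 = 2916; √2916 = 54.
q = (1252 − 54)/2 = 599, p = (1252 + 54)/2 = 653.
Check: 599 · 653 = 391147.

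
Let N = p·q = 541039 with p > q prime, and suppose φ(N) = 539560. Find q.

φ(n) = (p−1)(q−1) = n − (p+q) + 1, so p + q = 541039 − 539560 + 1 = 1480.
p and q are the roots of t² − 1480t + 541039 = 0.
Discriminant: 1480² − 4·541039 = 2190400 − 2164156 = 26244; √26244 = 162.
q = (1480 − 162)/2 = 659, p = (1480 + 162)/2 = 821.
Check: 659 · 821 = 541039.

659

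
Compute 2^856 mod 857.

1

2^1 ≡ 2 (mod 857)
2^2 ≡ 2^2 = 4 ≡ 4 (mod 857)
2^4 ≡ 4^2 = 16 ≡ 16 (mod 857)
2^8 ≡ 16^2 = 256 ≡ 256 (mod 857)
2^16 ≡ 256^2 = 65536 ≡ 404 (mod 857)
2^32 ≡ 404^2 = 163216 ≡ 386 (mod 857)
2^64 ≡ 386^2 = 148996 ≡ 735 (mod 857)
2^128 ≡ 735^2 = 540225 ≡ 315 (mod 857)
2^256 ≡ 315^2 = 99225 ≡ 670 (mod 857)
2^512 ≡ 670^2 = 448900 ≡ 689 (mod 857)
856 = 512 + 256 + 64 + 16 + 8 in binary powers of 2.
So 2^856 ≡ 689 · 670 · 735 · 404 · 256 ≡ 1 (mod 857).
Since the result is 1, base 2 gives no evidence that 857 is composite.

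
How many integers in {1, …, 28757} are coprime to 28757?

28416

Factor: 28757 = 149 · 193.
φ(28757) = (149−1) · (193−1) = 148 · 192 = 28416.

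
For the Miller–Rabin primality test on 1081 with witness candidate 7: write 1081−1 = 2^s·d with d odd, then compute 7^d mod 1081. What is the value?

1081 − 1 = 1080 = 2^3 · 135, so d = 135.
7^1 ≡ 7 (mod 1081)
7^2 ≡ 7^2 = 49 ≡ 49 (mod 1081)
7^4 ≡ 49^2 = 2401 ≡ 239 (mod 1081)
7^8 ≡ 239^2 = 57121 ≡ 909 (mod 1081)
7^16 ≡ 909^2 = 826281 ≡ 397 (mod 1081)
7^32 ≡ 397^2 = 157609 ≡ 864 (mod 1081)
7^64 ≡ 864^2 = 746496 ≡ 606 (mod 1081)
7^128 ≡ 606^2 = 367236 ≡ 777 (mod 1081)
135 = 128 + 4 + 2 + 1 in binary powers of 2.
So 7^135 ≡ 777 · 239 · 49 · 7 ≡ 366 (mod 1081).
Squaring chain: 366 → 993 → 177; never reaches −1, so base 7 is a Miller–Rabin witness that 1081 is composite.

366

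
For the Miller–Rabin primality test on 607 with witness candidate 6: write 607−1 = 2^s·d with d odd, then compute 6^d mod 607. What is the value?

606

607 − 1 = 606 = 2^1 · 303, so d = 303.
6^1 ≡ 6 (mod 607)
6^2 ≡ 6^2 = 36 ≡ 36 (mod 607)
6^4 ≡ 36^2 = 1296 ≡ 82 (mod 607)
6^8 ≡ 82^2 = 6724 ≡ 47 (mod 607)
6^16 ≡ 47^2 = 2209 ≡ 388 (mod 607)
6^32 ≡ 388^2 = 150544 ≡ 8 (mod 607)
6^64 ≡ 8^2 = 64 ≡ 64 (mod 607)
6^128 ≡ 64^2 = 4096 ≡ 454 (mod 607)
6^256 ≡ 454^2 = 206116 ≡ 343 (mod 607)
303 = 256 + 32 + 8 + 4 + 2 + 1 in binary powers of 2.
So 6^303 ≡ 343 · 8 · 47 · 82 · 36 · 6 ≡ 606 (mod 607).
Since 6^d ≡ 606 (mod 607), base 6 does not prove 607 composite.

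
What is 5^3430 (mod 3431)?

1191

5^1 ≡ 5 (mod 3431)
5^2 ≡ 5^2 = 25 ≡ 25 (mod 3431)
5^4 ≡ 25^2 = 625 ≡ 625 (mod 3431)
5^8 ≡ 625^2 = 390625 ≡ 2922 (mod 3431)
5^16 ≡ 2922^2 = 8538084 ≡ 1756 (mod 3431)
5^32 ≡ 1756^2 = 3083536 ≡ 2498 (mod 3431)
5^64 ≡ 2498^2 = 6240004 ≡ 2446 (mod 3431)
5^128 ≡ 2446^2 = 5982916 ≡ 2683 (mod 3431)
5^256 ≡ 2683^2 = 7198489 ≡ 251 (mod 3431)
5^512 ≡ 251^2 = 63001 ≡ 1243 (mod 3431)
5^1024 ≡ 1243^2 = 1545049 ≡ 1099 (mod 3431)
5^2048 ≡ 1099^2 = 1207801 ≡ 89 (mod 3431)
3430 = 2048 + 1024 + 256 + 64 + 32 + 4 + 2 in binary powers of 2.
So 5^3430 ≡ 89 · 1099 · 251 · 2446 · 2498 · 625 · 25 ≡ 1191 (mod 3431).
Since 1191 ≠ 1, base 5 is a Fermat witness: 3431 is composite.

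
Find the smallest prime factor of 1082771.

23

1082771 is odd.
Digit sum 26, not divisible by 3.
Ends in 1: not divisible by 5.
7: 1082771 = 7·154681 + 4
11: 1082771 = 11·98433 + 8
13: 1082771 = 13·83290 + 1
17: 1082771 = 17·63692 + 7
19: 1082771 = 19·56987 + 18
23: 1082771 = 23·47077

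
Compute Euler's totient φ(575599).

552000

Factor: 575599 = 41 · 101 · 139.
φ(575599) = (41−1) · (101−1) · (139−1) = 40 · 100 · 138 = 552000.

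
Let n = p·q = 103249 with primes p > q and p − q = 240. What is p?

463

Since p = q + 240, we have 103249 = q(q + 240), so q² + 240q − 103249 = 0.
Discriminant: 240² + 4·103249 = 57600 + 412996 = 470596; √470596 = 686.
q = (−240 + 686)/2 = 223, and p = q + 240 = 463.
Check: 223 · 463 = 103249.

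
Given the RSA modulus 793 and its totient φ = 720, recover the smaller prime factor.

13

φ(n) = (p−1)(q−1) = n − (p+q) + 1, so p + q = 793 − 720 + 1 = 74.
p and q are the roots of t² − 74t + 793 = 0.
Discriminant: 74² − 4·793 = 5476 − 3172 = 2304; √2304 = 48.
q = (74 − 48)/2 = 13, p = (74 + 48)/2 = 61.
Check: 13 · 61 = 793.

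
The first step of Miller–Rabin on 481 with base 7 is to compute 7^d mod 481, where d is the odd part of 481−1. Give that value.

174

481 − 1 = 480 = 2^5 · 15, so d = 15.
7^1 ≡ 7 (mod 481)
7^2 ≡ 7^2 = 49 ≡ 49 (mod 481)
7^4 ≡ 49^2 = 2401 ≡ 477 (mod 481)
7^8 ≡ 477^2 = 227529 ≡ 16 (mod 481)
15 = 8 + 4 + 2 + 1 in binary powers of 2.
So 7^15 ≡ 16 · 477 · 49 · 7 ≡ 174 (mod 481).
Squaring chain: 174 → 454 → 248 → 417 → 248; never reaches −1, so base 7 is a Miller–Rabin witness that 481 is composite.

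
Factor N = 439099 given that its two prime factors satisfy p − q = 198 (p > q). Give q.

Since p = q + 198, we have 439099 = q(q + 198), so q² + 198q − 439099 = 0.
Discriminant: 198² + 4·439099 = 39204 + 1756396 = 1795600; √1795600 = 1340.
q = (−198 + 1340)/2 = 571, and p = q + 198 = 769.
Check: 571 · 769 = 439099.

571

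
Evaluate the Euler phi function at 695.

Factor: 695 = 5 · 139.
φ(695) = (5−1) · (139−1) = 4 · 138 = 552.

552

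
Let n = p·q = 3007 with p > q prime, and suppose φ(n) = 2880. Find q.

φ(n) = (p−1)(q−1) = n − (p+q) + 1, so p + q = 3007 − 2880 + 1 = 128.
p and q are the roots of t² − 128t + 3007 = 0.
Discriminant: 128² − 4·3007 = 16384 − 12028 = 4356; √4356 = 66.
q = (128 − 66)/2 = 31, p = (128 + 66)/2 = 97.
Check: 31 · 97 = 3007.

31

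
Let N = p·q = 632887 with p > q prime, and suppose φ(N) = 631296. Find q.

φ(n) = (p−1)(q−1) = n − (p+q) + 1, so p + q = 632887 − 631296 + 1 = 1592.
p and q are the roots of t² − 1592t + 632887 = 0.
Discriminant: 1592² − 4·632887 = 2534464 − 2531548 = 2916; √2916 = 54.
q = (1592 − 54)/2 = 769, p = (1592 + 54)/2 = 823.
Check: 769 · 823 = 632887.

769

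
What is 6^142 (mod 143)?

69

6^1 ≡ 6 (mod 143)
6^2 ≡ 6^2 = 36 ≡ 36 (mod 143)
6^4 ≡ 36^2 = 1296 ≡ 9 (mod 143)
6^8 ≡ 9^2 = 81 ≡ 81 (mod 143)
6^16 ≡ 81^2 = 6561 ≡ 126 (mod 143)
6^32 ≡ 126^2 = 15876 ≡ 3 (mod 143)
6^64 ≡ 3^2 = 9 ≡ 9 (mod 143)
6^128 ≡ 9^2 = 81 ≡ 81 (mod 143)
142 = 128 + 8 + 4 + 2 in binary powers of 2.
So 6^142 ≡ 81 · 81 · 9 · 36 ≡ 69 (mod 143).
Since 69 ≠ 1, base 6 is a Fermat witness: 143 is composite.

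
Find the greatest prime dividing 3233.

3233 = 53 · 61
61 is prime.
So 3233 = 53 · 61; the largest prime factor is 61.

61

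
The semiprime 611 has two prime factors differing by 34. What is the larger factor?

Since p = q + 34, we have 611 = q(q + 34), so q² + 34q − 611 = 0.
Discriminant: 34² + 4·611 = 1156 + 2444 = 3600; √3600 = 60.
q = (−34 + 60)/2 = 13, and p = q + 34 = 47.
Check: 13 · 47 = 611.

47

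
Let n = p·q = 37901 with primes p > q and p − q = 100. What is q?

151

Since p = q + 100, we have 37901 = q(q + 100), so q² + 100q − 37901 = 0.
Discriminant: 100² + 4·37901 = 10000 + 151604 = 161604; √161604 = 402.
q = (−100 + 402)/2 = 151, and p = q + 100 = 251.
Check: 151 · 251 = 37901.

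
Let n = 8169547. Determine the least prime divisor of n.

61

8169547 is odd.
Digit sum 40, not divisible by 3.
Ends in 7: not divisible by 5.
7: 8169547 = 7·1167078 + 1
11: 8169547 = 11·742686 + 1
13: 8169547 = 13·628426 + 9
17: 8169547 = 17·480561 + 10
19: 8169547 = 19·429976 + 3
23: 8169547 = 23·355197 + 16
29: 8169547 = 29·281708 + 15
31: 8169547 = 31·263533 + 24
37: 8169547 = 37·220798 + 21
41: 8169547 = 41·199257 + 10
43: 8169547 = 43·189989 + 20
47: 8169547 = 47·173820 + 7
53: 8169547 = 53·154142 + 21
59: 8169547 = 59·138466 + 53
61: 8169547 = 61·133927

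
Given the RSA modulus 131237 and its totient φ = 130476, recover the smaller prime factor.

263

φ(n) = (p−1)(q−1) = n − (p+q) + 1, so p + q = 131237 − 130476 + 1 = 762.
p and q are the roots of t² − 762t + 131237 = 0.
Discriminant: 762² − 4·131237 = 580644 − 524948 = 55696; √55696 = 236.
q = (762 − 236)/2 = 263, p = (762 + 236)/2 = 499.
Check: 263 · 499 = 131237.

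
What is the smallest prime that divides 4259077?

71

4259077 is odd.
Digit sum 34, not divisible by 3.
Ends in 7: not divisible by 5.
7: 4259077 = 7·608439 + 4
11: 4259077 = 11·387188 + 9
13: 4259077 = 13·327621 + 4
17: 4259077 = 17·250533 + 16
19: 4259077 = 19·224161 + 18
23: 4259077 = 23·185177 + 6
29: 4259077 = 29·146864 + 21
31: 4259077 = 31·137389 + 18
37: 4259077 = 37·115110 + 7
41: 4259077 = 41·103879 + 38
43: 4259077 = 43·99048 + 13
47: 4259077 = 47·90618 + 31
53: 4259077 = 53·80359 + 50
59: 4259077 = 59·72187 + 44
61: 4259077 = 61·69820 + 57
67: 4259077 = 67·63568 + 21
71: 4259077 = 71·59987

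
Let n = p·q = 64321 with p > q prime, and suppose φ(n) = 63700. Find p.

491

φ(n) = (p−1)(q−1) = n − (p+q) + 1, so p + q = 64321 − 63700 + 1 = 622.
p and q are the roots of t² − 622t + 64321 = 0.
Discriminant: 622² − 4·64321 = 386884 − 257284 = 129600; √129600 = 360.
q = (622 − 360)/2 = 131, p = (622 + 360)/2 = 491.
Check: 131 · 491 = 64321.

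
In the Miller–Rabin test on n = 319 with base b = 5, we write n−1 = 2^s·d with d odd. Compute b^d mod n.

319 − 1 = 318 = 2^1 · 159, so d = 159.
5^1 ≡ 5 (mod 319)
5^2 ≡ 5^2 = 25 ≡ 25 (mod 319)
5^4 ≡ 25^2 = 625 ≡ 306 (mod 319)
5^8 ≡ 306^2 = 93636 ≡ 169 (mod 319)
5^16 ≡ 169^2 = 28561 ≡ 170 (mod 319)
5^32 ≡ 170^2 = 28900 ≡ 190 (mod 319)
5^64 ≡ 190^2 = 36100 ≡ 53 (mod 319)
5^128 ≡ 53^2 = 2809 ≡ 257 (mod 319)
159 = 128 + 16 + 8 + 4 + 2 + 1 in binary powers of 2.
So 5^159 ≡ 257 · 170 · 169 · 306 · 25 · 5 ≡ 196 (mod 319).
Squaring chain: 196; never reaches −1, so base 5 is a Miller–Rabin witness that 319 is composite.

196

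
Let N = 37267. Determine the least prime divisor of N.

83

37267 is odd.
Digit sum 25, not divisible by 3.
Ends in 7: not divisible by 5.
7: 37267 = 7·5323 + 6
11: 37267 = 11·3387 + 10
13: 37267 = 13·2866 + 9
17: 37267 = 17·2192 + 3
19: 37267 = 19·1961 + 8
23: 37267 = 23·1620 + 7
29: 37267 = 29·1285 + 2
31: 37267 = 31·1202 + 5
37: 37267 = 37·1007 + 8
41: 37267 = 41·908 + 39
43: 37267 = 43·866 + 29
47: 37267 = 47·792 + 43
53: 37267 = 53·703 + 8
59: 37267 = 59·631 + 38
61: 37267 = 61·610 + 57
67: 37267 = 67·556 + 15
71: 37267 = 71·524 + 63
73: 37267 = 73·510 + 37
79: 37267 = 79·471 + 58
83: 37267 = 83·449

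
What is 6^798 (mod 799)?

247

6^1 ≡ 6 (mod 799)
6^2 ≡ 6^2 = 36 ≡ 36 (mod 799)
6^4 ≡ 36^2 = 1296 ≡ 497 (mod 799)
6^8 ≡ 497^2 = 247009 ≡ 118 (mod 799)
6^16 ≡ 118^2 = 13924 ≡ 341 (mod 799)
6^32 ≡ 341^2 = 116281 ≡ 426 (mod 799)
6^64 ≡ 426^2 = 181476 ≡ 103 (mod 799)
6^128 ≡ 103^2 = 10609 ≡ 222 (mod 799)
6^256 ≡ 222^2 = 49284 ≡ 545 (mod 799)
6^512 ≡ 545^2 = 297025 ≡ 596 (mod 799)
798 = 512 + 256 + 16 + 8 + 4 + 2 in binary powers of 2.
So 6^798 ≡ 596 · 545 · 341 · 118 · 497 · 36 ≡ 247 (mod 799).
Since 247 ≠ 1, base 6 is a Fermat witness: 799 is composite.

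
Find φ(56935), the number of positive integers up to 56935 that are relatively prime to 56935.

44544

Factor: 56935 = 5 · 59 · 193.
φ(56935) = (5−1) · (59−1) · (193−1) = 4 · 58 · 192 = 44544.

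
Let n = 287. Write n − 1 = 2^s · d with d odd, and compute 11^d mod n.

287 − 1 = 286 = 2^1 · 143, so d = 143.
11^1 ≡ 11 (mod 287)
11^2 ≡ 11^2 = 121 ≡ 121 (mod 287)
11^4 ≡ 121^2 = 14641 ≡ 4 (mod 287)
11^8 ≡ 4^2 = 16 ≡ 16 (mod 287)
11^16 ≡ 16^2 = 256 ≡ 256 (mod 287)
11^32 ≡ 256^2 = 65536 ≡ 100 (mod 287)
11^64 ≡ 100^2 = 10000 ≡ 242 (mod 287)
11^128 ≡ 242^2 = 58564 ≡ 16 (mod 287)
143 = 128 + 8 + 4 + 2 + 1 in binary powers of 2.
So 11^143 ≡ 16 · 16 · 4 · 121 · 11 ≡ 268 (mod 287).
Squaring chain: 268; never reaches −1, so base 11 is a Miller–Rabin witness that 287 is composite.

268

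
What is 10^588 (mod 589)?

10^1 ≡ 10 (mod 589)
10^2 ≡ 10^2 = 100 ≡ 100 (mod 589)
10^4 ≡ 100^2 = 10000 ≡ 576 (mod 589)
10^8 ≡ 576^2 = 331776 ≡ 169 (mod 589)
10^16 ≡ 169^2 = 28561 ≡ 289 (mod 589)
10^32 ≡ 289^2 = 83521 ≡ 472 (mod 589)
10^64 ≡ 472^2 = 222784 ≡ 142 (mod 589)
10^128 ≡ 142^2 = 20164 ≡ 138 (mod 589)
10^256 ≡ 138^2 = 19044 ≡ 196 (mod 589)
10^512 ≡ 196^2 = 38416 ≡ 131 (mod 589)
588 = 512 + 64 + 8 + 4 in binary powers of 2.
So 10^588 ≡ 131 · 142 · 169 · 576 ≡ 349 (mod 589).
Since 349 ≠ 1, base 10 is a Fermat witness: 589 is composite.

349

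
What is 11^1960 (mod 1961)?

1210

11^1 ≡ 11 (mod 1961)
11^2 ≡ 11^2 = 121 ≡ 121 (mod 1961)
11^4 ≡ 121^2 = 14641 ≡ 914 (mod 1961)
11^8 ≡ 914^2 = 835396 ≡ 10 (mod 1961)
11^16 ≡ 10^2 = 100 ≡ 100 (mod 1961)
11^32 ≡ 100^2 = 10000 ≡ 195 (mod 1961)
11^64 ≡ 195^2 = 38025 ≡ 766 (mod 1961)
11^128 ≡ 766^2 = 586756 ≡ 417 (mod 1961)
11^256 ≡ 417^2 = 173889 ≡ 1321 (mod 1961)
11^512 ≡ 1321^2 = 1745041 ≡ 1712 (mod 1961)
11^1024 ≡ 1712^2 = 2930944 ≡ 1210 (mod 1961)
1960 = 1024 + 512 + 256 + 128 + 32 + 8 in binary powers of 2.
So 11^1960 ≡ 1210 · 1712 · 1321 · 417 · 195 · 10 ≡ 1210 (mod 1961).
Since 1210 ≠ 1, base 11 is a Fermat witness: 1961 is composite.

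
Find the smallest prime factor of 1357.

23

1357 is odd.
Digit sum 16, not divisible by 3.
Ends in 7: not divisible by 5.
7: 1357 = 7·193 + 6
11: 1357 = 11·123 + 4
13: 1357 = 13·104 + 5
17: 1357 = 17·79 + 14
19: 1357 = 19·71 + 8
23: 1357 = 23·59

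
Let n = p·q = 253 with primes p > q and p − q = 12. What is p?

Since p = q + 12, we have 253 = q(q + 12), so q² + 12q − 253 = 0.
Discriminant: 12² + 4·253 = 144 + 1012 = 1156; √1156 = 34.
q = (−12 + 34)/2 = 11, and p = q + 12 = 23.
Check: 11 · 23 = 253.

23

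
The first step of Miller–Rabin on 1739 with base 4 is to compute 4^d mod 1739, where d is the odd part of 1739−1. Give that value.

1739 − 1 = 1738 = 2^1 · 869, so d = 869.
4^1 ≡ 4 (mod 1739)
4^2 ≡ 4^2 = 16 ≡ 16 (mod 1739)
4^4 ≡ 16^2 = 256 ≡ 256 (mod 1739)
4^8 ≡ 256^2 = 65536 ≡ 1193 (mod 1739)
4^16 ≡ 1193^2 = 1423249 ≡ 747 (mod 1739)
4^32 ≡ 747^2 = 558009 ≡ 1529 (mod 1739)
4^64 ≡ 1529^2 = 2337841 ≡ 625 (mod 1739)
4^128 ≡ 625^2 = 390625 ≡ 1089 (mod 1739)
4^256 ≡ 1089^2 = 1185921 ≡ 1662 (mod 1739)
4^512 ≡ 1662^2 = 2762244 ≡ 712 (mod 1739)
869 = 512 + 256 + 64 + 32 + 4 + 1 in binary powers of 2.
So 4^869 ≡ 712 · 1662 · 625 · 1529 · 256 · 4 ≡ 1283 (mod 1739).
Squaring chain: 1283; never reaches −1, so base 4 is a Miller–Rabin witness that 1739 is composite.

1283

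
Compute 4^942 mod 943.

836

4^1 ≡ 4 (mod 943)
4^2 ≡ 4^2 = 16 ≡ 16 (mod 943)
4^4 ≡ 16^2 = 256 ≡ 256 (mod 943)
4^8 ≡ 256^2 = 65536 ≡ 469 (mod 943)
4^16 ≡ 469^2 = 219961 ≡ 242 (mod 943)
4^32 ≡ 242^2 = 58564 ≡ 98 (mod 943)
4^64 ≡ 98^2 = 9604 ≡ 174 (mod 943)
4^128 ≡ 174^2 = 30276 ≡ 100 (mod 943)
4^256 ≡ 100^2 = 10000 ≡ 570 (mod 943)
4^512 ≡ 570^2 = 324900 ≡ 508 (mod 943)
942 = 512 + 256 + 128 + 32 + 8 + 4 + 2 in binary powers of 2.
So 4^942 ≡ 508 · 570 · 100 · 98 · 469 · 256 · 16 ≡ 836 (mod 943).
Since 836 ≠ 1, base 4 is a Fermat witness: 943 is composite.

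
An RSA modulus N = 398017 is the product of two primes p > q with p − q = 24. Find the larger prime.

Since p = q + 24, we have 398017 = q(q + 24), so q² + 24q − 398017 = 0.
Discriminant: 24² + 4·398017 = 576 + 1592068 = 1592644; √1592644 = 1262.
q = (−24 + 1262)/2 = 619, and p = q + 24 = 643.
Check: 619 · 643 = 398017.

643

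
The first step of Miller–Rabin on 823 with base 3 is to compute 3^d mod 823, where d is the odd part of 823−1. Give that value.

822

823 − 1 = 822 = 2^1 · 411, so d = 411.
3^1 ≡ 3 (mod 823)
3^2 ≡ 3^2 = 9 ≡ 9 (mod 823)
3^4 ≡ 9^2 = 81 ≡ 81 (mod 823)
3^8 ≡ 81^2 = 6561 ≡ 800 (mod 823)
3^16 ≡ 800^2 = 640000 ≡ 529 (mod 823)
3^32 ≡ 529^2 = 279841 ≡ 21 (mod 823)
3^64 ≡ 21^2 = 441 ≡ 441 (mod 823)
3^128 ≡ 441^2 = 194481 ≡ 253 (mod 823)
3^256 ≡ 253^2 = 64009 ≡ 638 (mod 823)
411 = 256 + 128 + 16 + 8 + 2 + 1 in binary powers of 2.
So 3^411 ≡ 638 · 253 · 529 · 800 · 9 · 3 ≡ 822 (mod 823).
Since 3^d ≡ 822 (mod 823), base 3 does not prove 823 composite.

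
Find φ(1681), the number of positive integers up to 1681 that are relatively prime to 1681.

1640

Factor: 1681 = 41^2.
φ(1681) = 41^1·(41−1) = 1640.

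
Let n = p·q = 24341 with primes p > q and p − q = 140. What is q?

Since p = q + 140, we have 24341 = q(q + 140), so q² + 140q − 24341 = 0.
Discriminant: 140² + 4·24341 = 19600 + 97364 = 116964; √116964 = 342.
q = (−140 + 342)/2 = 101, and p = q + 140 = 241.
Check: 101 · 241 = 24341.

101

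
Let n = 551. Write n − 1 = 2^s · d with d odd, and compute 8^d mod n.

551 − 1 = 550 = 2^1 · 275, so d = 275.
8^1 ≡ 8 (mod 551)
8^2 ≡ 8^2 = 64 ≡ 64 (mod 551)
8^4 ≡ 64^2 = 4096 ≡ 239 (mod 551)
8^8 ≡ 239^2 = 57121 ≡ 368 (mod 551)
8^16 ≡ 368^2 = 135424 ≡ 429 (mod 551)
8^32 ≡ 429^2 = 184041 ≡ 7 (mod 551)
8^64 ≡ 7^2 = 49 ≡ 49 (mod 551)
8^128 ≡ 49^2 = 2401 ≡ 197 (mod 551)
8^256 ≡ 197^2 = 38809 ≡ 239 (mod 551)
275 = 256 + 16 + 2 + 1 in binary powers of 2.
So 8^275 ≡ 239 · 429 · 64 · 8 ≡ 449 (mod 551).
Squaring chain: 449; never reaches −1, so base 8 is a Miller–Rabin witness that 551 is composite.

449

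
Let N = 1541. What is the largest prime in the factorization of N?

67

1541 = 23 · 67
67 is prime.
So 1541 = 23 · 67; the largest prime factor is 67.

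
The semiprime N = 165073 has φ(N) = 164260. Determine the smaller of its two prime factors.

φ(n) = (p−1)(q−1) = n − (p+q) + 1, so p + q = 165073 − 164260 + 1 = 814.
p and q are the roots of t² − 814t + 165073 = 0.
Discriminant: 814² − 4·165073 = 662596 − 660292 = 2304; √2304 = 48.
q = (814 − 48)/2 = 383, p = (814 + 48)/2 = 431.
Check: 383 · 431 = 165073.

383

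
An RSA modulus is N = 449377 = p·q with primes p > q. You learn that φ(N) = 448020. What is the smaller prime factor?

571

φ(n) = (p−1)(q−1) = n − (p+q) + 1, so p + q = 449377 − 448020 + 1 = 1358.
p and q are the roots of t² − 1358t + 449377 = 0.
Discriminant: 1358² − 4·449377 = 1844164 − 1797508 = 46656; √46656 = 216.
q = (1358 − 216)/2 = 571, p = (1358 + 216)/2 = 787.
Check: 571 · 787 = 449377.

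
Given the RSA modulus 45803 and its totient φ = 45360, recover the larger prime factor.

281

φ(n) = (p−1)(q−1) = n − (p+q) + 1, so p + q = 45803 − 45360 + 1 = 444.
p and q are the roots of t² − 444t + 45803 = 0.
Discriminant: 444² − 4·45803 = 197136 − 183212 = 13924; √13924 = 118.
q = (444 − 118)/2 = 163, p = (444 + 118)/2 = 281.
Check: 163 · 281 = 45803.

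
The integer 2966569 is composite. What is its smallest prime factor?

2966569 is odd.
Digit sum 43, not divisible by 3.
Ends in 9: not divisible by 5.
7: 2966569 = 7·423795 + 4
11: 2966569 = 11·269688 + 1
13: 2966569 = 13·228197 + 8
17: 2966569 = 17·174504 + 1
19: 2966569 = 19·156135 + 4
23: 2966569 = 23·128981 + 6
29: 2966569 = 29·102295 + 14
31: 2966569 = 31·95695 + 24
37: 2966569 = 37·80177 + 20
41: 2966569 = 41·72355 + 14
43: 2966569 = 43·68989 + 42
47: 2966569 = 47·63118 + 23
53: 2966569 = 53·55973

53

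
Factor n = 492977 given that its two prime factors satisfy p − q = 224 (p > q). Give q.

599

Since p = q + 224, we have 492977 = q(q + 224), so q² + 224q − 492977 = 0.
Discriminant: 224² + 4·492977 = 50176 + 1971908 = 2022084; √2022084 = 1422.
q = (−224 + 1422)/2 = 599, and p = q + 224 = 823.
Check: 599 · 823 = 492977.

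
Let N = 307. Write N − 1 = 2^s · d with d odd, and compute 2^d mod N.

306

307 − 1 = 306 = 2^1 · 153, so d = 153.
2^1 ≡ 2 (mod 307)
2^2 ≡ 2^2 = 4 ≡ 4 (mod 307)
2^4 ≡ 4^2 = 16 ≡ 16 (mod 307)
2^8 ≡ 16^2 = 256 ≡ 256 (mod 307)
2^16 ≡ 256^2 = 65536 ≡ 145 (mod 307)
2^32 ≡ 145^2 = 21025 ≡ 149 (mod 307)
2^64 ≡ 149^2 = 22201 ≡ 97 (mod 307)
2^128 ≡ 97^2 = 9409 ≡ 199 (mod 307)
153 = 128 + 16 + 8 + 1 in binary powers of 2.
So 2^153 ≡ 199 · 145 · 256 · 2 ≡ 306 (mod 307).
Since 2^d ≡ 306 (mod 307), base 2 does not prove 307 composite.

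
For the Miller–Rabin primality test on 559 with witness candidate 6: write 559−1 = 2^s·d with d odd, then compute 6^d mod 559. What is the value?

559 − 1 = 558 = 2^1 · 279, so d = 279.
6^1 ≡ 6 (mod 559)
6^2 ≡ 6^2 = 36 ≡ 36 (mod 559)
6^4 ≡ 36^2 = 1296 ≡ 178 (mod 559)
6^8 ≡ 178^2 = 31684 ≡ 380 (mod 559)
6^16 ≡ 380^2 = 144400 ≡ 178 (mod 559)
6^32 ≡ 178^2 = 31684 ≡ 380 (mod 559)
6^64 ≡ 380^2 = 144400 ≡ 178 (mod 559)
6^128 ≡ 178^2 = 31684 ≡ 380 (mod 559)
6^256 ≡ 380^2 = 144400 ≡ 178 (mod 559)
279 = 256 + 16 + 4 + 2 + 1 in binary powers of 2.
So 6^279 ≡ 178 · 178 · 178 · 36 · 6 ≡ 216 (mod 559).
Squaring chain: 216; never reaches −1, so base 6 is a Miller–Rabin witness that 559 is composite.

216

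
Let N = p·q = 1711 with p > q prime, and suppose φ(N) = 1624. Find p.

59

φ(n) = (p−1)(q−1) = n − (p+q) + 1, so p + q = 1711 − 1624 + 1 = 88.
p and q are the roots of t² − 88t + 1711 = 0.
Discriminant: 88² − 4·1711 = 7744 − 6844 = 900; √900 = 30.
q = (88 − 30)/2 = 29, p = (88 + 30)/2 = 59.
Check: 29 · 59 = 1711.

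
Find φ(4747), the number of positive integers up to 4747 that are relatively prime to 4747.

4600

Factor: 4747 = 47 · 101.
φ(4747) = (47−1) · (101−1) = 46 · 100 = 4600.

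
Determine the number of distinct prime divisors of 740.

740 = 2^2 · 185
185 = 5 · 37
740 = 2^2 · 5 · 37, which has 3 distinct prime factors.

3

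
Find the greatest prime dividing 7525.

7525 = 5 · 1505
1505 = 5 · 301
301 = 7 · 43
43 is prime.
So 7525 = 5^2 · 7 · 43; the largest prime factor is 43.

43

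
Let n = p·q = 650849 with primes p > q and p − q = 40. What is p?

827

Since p = q + 40, we have 650849 = q(q + 40), so q² + 40q − 650849 = 0.
Discriminant: 40² + 4·650849 = 1600 + 2603396 = 2604996; √2604996 = 1614.
q = (−40 + 1614)/2 = 787, and p = q + 40 = 827.
Check: 787 · 827 = 650849.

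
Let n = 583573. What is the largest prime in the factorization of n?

89

583573 = 79 · 7387
7387 = 83 · 89
89 is prime.
So 583573 = 79 · 83 · 89; the largest prime factor is 89.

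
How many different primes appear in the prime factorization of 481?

481 = 13 · 37
481 = 13 · 37, which has 2 distinct prime factors.

2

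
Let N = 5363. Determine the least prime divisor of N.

5363 is odd.
Digit sum 17, not divisible by 3.
Ends in 3: not divisible by 5.
7: 5363 = 7·766 + 1
11: 5363 = 11·487 + 6
13: 5363 = 13·412 + 7
17: 5363 = 17·315 + 8
19: 5363 = 19·282 + 5
23: 5363 = 23·233 + 4
29: 5363 = 29·184 + 27
31: 5363 = 31·173

31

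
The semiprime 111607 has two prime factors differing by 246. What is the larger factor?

Since p = q + 246, we have 111607 = q(q + 246), so q² + 246q − 111607 = 0.
Discriminant: 246² + 4·111607 = 60516 + 446428 = 506944; √506944 = 712.
q = (−246 + 712)/2 = 233, and p = q + 246 = 479.
Check: 233 · 479 = 111607.

479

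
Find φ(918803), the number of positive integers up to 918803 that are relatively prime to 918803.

Factor: 918803 = 47 · 113 · 173.
φ(918803) = (47−1) · (113−1) · (173−1) = 46 · 112 · 172 = 886144.

886144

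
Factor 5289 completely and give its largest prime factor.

43

5289 = 3 · 1763
1763 = 41 · 43
43 is prime.
So 5289 = 3 · 41 · 43; the largest prime factor is 43.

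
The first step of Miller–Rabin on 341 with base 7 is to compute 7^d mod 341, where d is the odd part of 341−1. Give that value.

341 − 1 = 340 = 2^2 · 85, so d = 85.
7^1 ≡ 7 (mod 341)
7^2 ≡ 7^2 = 49 ≡ 49 (mod 341)
7^4 ≡ 49^2 = 2401 ≡ 14 (mod 341)
7^8 ≡ 14^2 = 196 ≡ 196 (mod 341)
7^16 ≡ 196^2 = 38416 ≡ 224 (mod 341)
7^32 ≡ 224^2 = 50176 ≡ 49 (mod 341)
7^64 ≡ 49^2 = 2401 ≡ 14 (mod 341)
85 = 64 + 16 + 4 + 1 in binary powers of 2.
So 7^85 ≡ 14 · 224 · 14 · 7 ≡ 87 (mod 341).
Squaring chain: 87 → 67; never reaches −1, so base 7 is a Miller–Rabin witness that 341 is composite.

87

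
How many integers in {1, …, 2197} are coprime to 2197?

Factor: 2197 = 13^3.
φ(2197) = 13^2·(13−1) = 2028.

2028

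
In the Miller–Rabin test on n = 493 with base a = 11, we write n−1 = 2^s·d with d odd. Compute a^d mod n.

97

493 − 1 = 492 = 2^2 · 123, so d = 123.
11^1 ≡ 11 (mod 493)
11^2 ≡ 11^2 = 121 ≡ 121 (mod 493)
11^4 ≡ 121^2 = 14641 ≡ 344 (mod 493)
11^8 ≡ 344^2 = 118336 ≡ 16 (mod 493)
11^16 ≡ 16^2 = 256 ≡ 256 (mod 493)
11^32 ≡ 256^2 = 65536 ≡ 460 (mod 493)
11^64 ≡ 460^2 = 211600 ≡ 103 (mod 493)
123 = 64 + 32 + 16 + 8 + 2 + 1 in binary powers of 2.
So 11^123 ≡ 103 · 460 · 256 · 16 · 121 · 11 ≡ 97 (mod 493).
Squaring chain: 97 → 42; never reaches −1, so base 11 is a Miller–Rabin witness that 493 is composite.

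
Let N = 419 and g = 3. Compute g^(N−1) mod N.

3^1 ≡ 3 (mod 419)
3^2 ≡ 3^2 = 9 ≡ 9 (mod 419)
3^4 ≡ 9^2 = 81 ≡ 81 (mod 419)
3^8 ≡ 81^2 = 6561 ≡ 276 (mod 419)
3^16 ≡ 276^2 = 76176 ≡ 337 (mod 419)
3^32 ≡ 337^2 = 113569 ≡ 20 (mod 419)
3^64 ≡ 20^2 = 400 ≡ 400 (mod 419)
3^128 ≡ 400^2 = 160000 ≡ 361 (mod 419)
3^256 ≡ 361^2 = 130321 ≡ 12 (mod 419)
418 = 256 + 128 + 32 + 2 in binary powers of 2.
So 3^418 ≡ 12 · 361 · 20 · 9 ≡ 1 (mod 419).
Since the result is 1, base 3 gives no evidence that 419 is composite.

1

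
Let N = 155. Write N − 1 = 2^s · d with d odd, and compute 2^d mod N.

97

155 − 1 = 154 = 2^1 · 77, so d = 77.
2^1 ≡ 2 (mod 155)
2^2 ≡ 2^2 = 4 ≡ 4 (mod 155)
2^4 ≡ 4^2 = 16 ≡ 16 (mod 155)
2^8 ≡ 16^2 = 256 ≡ 101 (mod 155)
2^16 ≡ 101^2 = 10201 ≡ 126 (mod 155)
2^32 ≡ 126^2 = 15876 ≡ 66 (mod 155)
2^64 ≡ 66^2 = 4356 ≡ 16 (mod 155)
77 = 64 + 8 + 4 + 1 in binary powers of 2.
So 2^77 ≡ 16 · 101 · 16 · 2 ≡ 97 (mod 155).
Squaring chain: 97; never reaches −1, so base 2 is a Miller–Rabin witness that 155 is composite.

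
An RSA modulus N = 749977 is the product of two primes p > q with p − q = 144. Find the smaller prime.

Since p = q + 144, we have 749977 = q(q + 144), so q² + 144q − 749977 = 0.
Discriminant: 144² + 4·749977 = 20736 + 2999908 = 3020644; √3020644 = 1738.
q = (−144 + 1738)/2 = 797, and p = q + 144 = 941.
Check: 797 · 941 = 749977.

797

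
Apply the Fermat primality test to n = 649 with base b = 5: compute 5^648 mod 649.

5^1 ≡ 5 (mod 649)
5^2 ≡ 5^2 = 25 ≡ 25 (mod 649)
5^4 ≡ 25^2 = 625 ≡ 625 (mod 649)
5^8 ≡ 625^2 = 390625 ≡ 576 (mod 649)
5^16 ≡ 576^2 = 331776 ≡ 137 (mod 649)
5^32 ≡ 137^2 = 18769 ≡ 597 (mod 649)
5^64 ≡ 597^2 = 356409 ≡ 108 (mod 649)
5^128 ≡ 108^2 = 11664 ≡ 631 (mod 649)
5^256 ≡ 631^2 = 398161 ≡ 324 (mod 649)
5^512 ≡ 324^2 = 104976 ≡ 487 (mod 649)
648 = 512 + 128 + 8 in binary powers of 2.
So 5^648 ≡ 487 · 631 · 576 ≡ 4 (mod 649).
Since 4 ≠ 1, base 5 is a Fermat witness: 649 is composite.

4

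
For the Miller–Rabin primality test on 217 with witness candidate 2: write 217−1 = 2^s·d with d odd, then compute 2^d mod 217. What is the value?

190

217 − 1 = 216 = 2^3 · 27, so d = 27.
2^1 ≡ 2 (mod 217)
2^2 ≡ 2^2 = 4 ≡ 4 (mod 217)
2^4 ≡ 4^2 = 16 ≡ 16 (mod 217)
2^8 ≡ 16^2 = 256 ≡ 39 (mod 217)
2^16 ≡ 39^2 = 1521 ≡ 2 (mod 217)
27 = 16 + 8 + 2 + 1 in binary powers of 2.
So 2^27 ≡ 2 · 39 · 4 · 2 ≡ 190 (mod 217).
Squaring chain: 190 → 78 → 8; never reaches −1, so base 2 is a Miller–Rabin witness that 217 is composite.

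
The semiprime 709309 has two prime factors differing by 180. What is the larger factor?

Since p = q + 180, we have 709309 = q(q + 180), so q² + 180q − 709309 = 0.
Discriminant: 180² + 4·709309 = 32400 + 2837236 = 2869636; √2869636 = 1694.
q = (−180 + 1694)/2 = 757, and p = q + 180 = 937.
Check: 757 · 937 = 709309.

937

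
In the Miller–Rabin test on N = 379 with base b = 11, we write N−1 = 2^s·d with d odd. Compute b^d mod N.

379 − 1 = 378 = 2^1 · 189, so d = 189.
11^1 ≡ 11 (mod 379)
11^2 ≡ 11^2 = 121 ≡ 121 (mod 379)
11^4 ≡ 121^2 = 14641 ≡ 239 (mod 379)
11^8 ≡ 239^2 = 57121 ≡ 271 (mod 379)
11^16 ≡ 271^2 = 73441 ≡ 294 (mod 379)
11^32 ≡ 294^2 = 86436 ≡ 24 (mod 379)
11^64 ≡ 24^2 = 576 ≡ 197 (mod 379)
11^128 ≡ 197^2 = 38809 ≡ 151 (mod 379)
189 = 128 + 32 + 16 + 8 + 4 + 1 in binary powers of 2.
So 11^189 ≡ 151 · 24 · 294 · 271 · 239 · 11 ≡ 378 (mod 379).
Since 11^d ≡ 378 (mod 379), base 11 does not prove 379 composite.

378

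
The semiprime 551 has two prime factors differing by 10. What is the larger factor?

29

Since p = q + 10, we have 551 = q(q + 10), so q² + 10q − 551 = 0.
Discriminant: 10² + 4·551 = 100 + 2204 = 2304; √2304 = 48.
q = (−10 + 48)/2 = 19, and p = q + 10 = 29.
Check: 19 · 29 = 551.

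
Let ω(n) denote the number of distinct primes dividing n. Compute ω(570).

570 = 2 · 285
285 = 3 · 95
95 = 5 · 19
570 = 2 · 3 · 5 · 19, which has 4 distinct prime factors.

4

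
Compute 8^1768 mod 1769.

8^1 ≡ 8 (mod 1769)
8^2 ≡ 8^2 = 64 ≡ 64 (mod 1769)
8^4 ≡ 64^2 = 4096 ≡ 558 (mod 1769)
8^8 ≡ 558^2 = 311364 ≡ 20 (mod 1769)
8^16 ≡ 20^2 = 400 ≡ 400 (mod 1769)
8^32 ≡ 400^2 = 160000 ≡ 790 (mod 1769)
8^64 ≡ 790^2 = 624100 ≡ 1412 (mod 1769)
8^128 ≡ 1412^2 = 1993744 ≡ 81 (mod 1769)
8^256 ≡ 81^2 = 6561 ≡ 1254 (mod 1769)
8^512 ≡ 1254^2 = 1572516 ≡ 1644 (mod 1769)
8^1024 ≡ 1644^2 = 2702736 ≡ 1473 (mod 1769)
1768 = 1024 + 512 + 128 + 64 + 32 + 8 in binary powers of 2.
So 8^1768 ≡ 1473 · 1644 · 81 · 1412 · 790 · 20 ≡ 935 (mod 1769).
Since 935 ≠ 1, base 8 is a Fermat witness: 1769 is composite.

935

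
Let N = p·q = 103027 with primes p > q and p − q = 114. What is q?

Since p = q + 114, we have 103027 = q(q + 114), so q² + 114q − 103027 = 0.
Discriminant: 114² + 4·103027 = 12996 + 412108 = 425104; √425104 = 652.
q = (−114 + 652)/2 = 269, and p = q + 114 = 383.
Check: 269 · 383 = 103027.

269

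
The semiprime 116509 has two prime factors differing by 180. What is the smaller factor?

263

Since p = q + 180, we have 116509 = q(q + 180), so q² + 180q − 116509 = 0.
Discriminant: 180² + 4·116509 = 32400 + 466036 = 498436; √498436 = 706.
q = (−180 + 706)/2 = 263, and p = q + 180 = 443.
Check: 263 · 443 = 116509.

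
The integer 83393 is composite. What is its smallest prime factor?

83393 is odd.
Digit sum 26, not divisible by 3.
Ends in 3: not divisible by 5.
7: 83393 = 7·11913 + 2
11: 83393 = 11·7581 + 2
13: 83393 = 13·6414 + 11
17: 83393 = 17·4905 + 8
19: 83393 = 19·4389 + 2
23: 83393 = 23·3625 + 18
29: 83393 = 29·2875 + 18
31: 83393 = 31·2690 + 3
37: 83393 = 37·2253 + 32
41: 83393 = 41·2033 + 40
43: 83393 = 43·1939 + 16
47: 83393 = 47·1774 + 15
53: 83393 = 53·1573 + 24
59: 83393 = 59·1413 + 26
61: 83393 = 61·1367 + 6
67: 83393 = 67·1244 + 45
71: 83393 = 71·1174 + 39
73: 83393 = 73·1142 + 27
79: 83393 = 79·1055 + 48
83: 83393 = 83·1004 + 61
89: 83393 = 89·937

89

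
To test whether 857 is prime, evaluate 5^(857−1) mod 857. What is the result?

5^1 ≡ 5 (mod 857)
5^2 ≡ 5^2 = 25 ≡ 25 (mod 857)
5^4 ≡ 25^2 = 625 ≡ 625 (mod 857)
5^8 ≡ 625^2 = 390625 ≡ 690 (mod 857)
5^16 ≡ 690^2 = 476100 ≡ 465 (mod 857)
5^32 ≡ 465^2 = 216225 ≡ 261 (mod 857)
5^64 ≡ 261^2 = 68121 ≡ 418 (mod 857)
5^128 ≡ 418^2 = 174724 ≡ 753 (mod 857)
5^256 ≡ 753^2 = 567009 ≡ 532 (mod 857)
5^512 ≡ 532^2 = 283024 ≡ 214 (mod 857)
856 = 512 + 256 + 64 + 16 + 8 in binary powers of 2.
So 5^856 ≡ 214 · 532 · 418 · 465 · 690 ≡ 1 (mod 857).
Since the result is 1, base 5 gives no evidence that 857 is composite.

1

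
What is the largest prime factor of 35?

7

35 = 5 · 7
7 is prime.
So 35 = 5 · 7; the largest prime factor is 7.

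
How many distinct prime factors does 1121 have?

1121 = 19 · 59
1121 = 19 · 59, which has 2 distinct prime factors.

2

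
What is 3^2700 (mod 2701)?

3^1 ≡ 3 (mod 2701)
3^2 ≡ 3^2 = 9 ≡ 9 (mod 2701)
3^4 ≡ 9^2 = 81 ≡ 81 (mod 2701)
3^8 ≡ 81^2 = 6561 ≡ 1159 (mod 2701)
3^16 ≡ 1159^2 = 1343281 ≡ 884 (mod 2701)
3^32 ≡ 884^2 = 781456 ≡ 867 (mod 2701)
3^64 ≡ 867^2 = 751689 ≡ 811 (mod 2701)
3^128 ≡ 811^2 = 657721 ≡ 1378 (mod 2701)
3^256 ≡ 1378^2 = 1898884 ≡ 81 (mod 2701)
3^512 ≡ 81^2 = 6561 ≡ 1159 (mod 2701)
3^1024 ≡ 1159^2 = 1343281 ≡ 884 (mod 2701)
3^2048 ≡ 884^2 = 781456 ≡ 867 (mod 2701)
2700 = 2048 + 512 + 128 + 8 + 4 in binary powers of 2.
So 3^2700 ≡ 867 · 1159 · 1378 · 1159 · 81 ≡ 1 (mod 2701).
Since the result is 1, base 3 gives no evidence that 2701 is composite.

1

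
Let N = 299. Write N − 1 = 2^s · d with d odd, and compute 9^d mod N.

299 − 1 = 298 = 2^1 · 149, so d = 149.
9^1 ≡ 9 (mod 299)
9^2 ≡ 9^2 = 81 ≡ 81 (mod 299)
9^4 ≡ 81^2 = 6561 ≡ 282 (mod 299)
9^8 ≡ 282^2 = 79524 ≡ 289 (mod 299)
9^16 ≡ 289^2 = 83521 ≡ 100 (mod 299)
9^32 ≡ 100^2 = 10000 ≡ 133 (mod 299)
9^64 ≡ 133^2 = 17689 ≡ 48 (mod 299)
9^128 ≡ 48^2 = 2304 ≡ 211 (mod 299)
149 = 128 + 16 + 4 + 1 in binary powers of 2.
So 9^149 ≡ 211 · 100 · 282 · 9 ≡ 3 (mod 299).
Squaring chain: 3; never reaches −1, so base 9 is a Miller–Rabin witness that 299 is composite.

3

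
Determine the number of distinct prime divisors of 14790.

5

14790 = 2 · 7395
7395 = 3 · 2465
2465 = 5 · 493
493 = 17 · 29
14790 = 2 · 3 · 5 · 17 · 29, which has 5 distinct prime factors.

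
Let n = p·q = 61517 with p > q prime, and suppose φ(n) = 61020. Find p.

271

φ(n) = (p−1)(q−1) = n − (p+q) + 1, so p + q = 61517 − 61020 + 1 = 498.
p and q are the roots of t² − 498t + 61517 = 0.
Discriminant: 498² − 4·61517 = 248004 − 246068 = 1936; √1936 = 44.
q = (498 − 44)/2 = 227, p = (498 + 44)/2 = 271.
Check: 227 · 271 = 61517.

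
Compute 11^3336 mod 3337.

11^1 ≡ 11 (mod 3337)
11^2 ≡ 11^2 = 121 ≡ 121 (mod 3337)
11^4 ≡ 121^2 = 14641 ≡ 1293 (mod 3337)
11^8 ≡ 1293^2 = 1671849 ≡ 12 (mod 3337)
11^16 ≡ 12^2 = 144 ≡ 144 (mod 3337)
11^32 ≡ 144^2 = 20736 ≡ 714 (mod 3337)
11^64 ≡ 714^2 = 509796 ≡ 2572 (mod 3337)
11^128 ≡ 2572^2 = 6615184 ≡ 1250 (mod 3337)
11^256 ≡ 1250^2 = 1562500 ≡ 784 (mod 3337)
11^512 ≡ 784^2 = 614656 ≡ 648 (mod 3337)
11^1024 ≡ 648^2 = 419904 ≡ 2779 (mod 3337)
11^2048 ≡ 2779^2 = 7722841 ≡ 1023 (mod 3337)
3336 = 2048 + 1024 + 256 + 8 in binary powers of 2.
So 11^3336 ≡ 1023 · 2779 · 784 · 12 ≡ 1352 (mod 3337).
Since 1352 ≠ 1, base 11 is a Fermat witness: 3337 is composite.

1352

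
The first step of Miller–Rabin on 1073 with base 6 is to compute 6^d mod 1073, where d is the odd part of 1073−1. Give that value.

734

1073 − 1 = 1072 = 2^4 · 67, so d = 67.
6^1 ≡ 6 (mod 1073)
6^2 ≡ 6^2 = 36 ≡ 36 (mod 1073)
6^4 ≡ 36^2 = 1296 ≡ 223 (mod 1073)
6^8 ≡ 223^2 = 49729 ≡ 371 (mod 1073)
6^16 ≡ 371^2 = 137641 ≡ 297 (mod 1073)
6^32 ≡ 297^2 = 88209 ≡ 223 (mod 1073)
6^64 ≡ 223^2 = 49729 ≡ 371 (mod 1073)
67 = 64 + 2 + 1 in binary powers of 2.
So 6^67 ≡ 371 · 36 · 6 ≡ 734 (mod 1073).
Squaring chain: 734 → 110 → 297 → 223; never reaches −1, so base 6 is a Miller–Rabin witness that 1073 is composite.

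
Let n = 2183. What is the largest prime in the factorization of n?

59

2183 = 37 · 59
59 is prime.
So 2183 = 37 · 59; the largest prime factor is 59.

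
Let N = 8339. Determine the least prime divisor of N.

8339 is odd.
Digit sum 23, not divisible by 3.
Ends in 9: not divisible by 5.
7: 8339 = 7·1191 + 2
11: 8339 = 11·758 + 1
13: 8339 = 13·641 + 6
17: 8339 = 17·490 + 9
19: 8339 = 19·438 + 17
23: 8339 = 23·362 + 13
29: 8339 = 29·287 + 16
31: 8339 = 31·269

31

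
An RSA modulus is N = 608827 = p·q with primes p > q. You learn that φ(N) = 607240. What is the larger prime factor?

φ(n) = (p−1)(q−1) = n − (p+q) + 1, so p + q = 608827 − 607240 + 1 = 1588.
p and q are the roots of t² − 1588t + 608827 = 0.
Discriminant: 1588² − 4·608827 = 2521744 − 2435308 = 86436; √86436 = 294.
q = (1588 − 294)/2 = 647, p = (1588 + 294)/2 = 941.
Check: 647 · 941 = 608827.

941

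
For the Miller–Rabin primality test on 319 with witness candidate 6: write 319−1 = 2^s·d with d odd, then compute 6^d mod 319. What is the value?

178

319 − 1 = 318 = 2^1 · 159, so d = 159.
6^1 ≡ 6 (mod 319)
6^2 ≡ 6^2 = 36 ≡ 36 (mod 319)
6^4 ≡ 36^2 = 1296 ≡ 20 (mod 319)
6^8 ≡ 20^2 = 400 ≡ 81 (mod 319)
6^16 ≡ 81^2 = 6561 ≡ 181 (mod 319)
6^32 ≡ 181^2 = 32761 ≡ 223 (mod 319)
6^64 ≡ 223^2 = 49729 ≡ 284 (mod 319)
6^128 ≡ 284^2 = 80656 ≡ 268 (mod 319)
159 = 128 + 16 + 8 + 4 + 2 + 1 in binary powers of 2.
So 6^159 ≡ 268 · 181 · 81 · 20 · 36 · 6 ≡ 178 (mod 319).
Squaring chain: 178; never reaches −1, so base 6 is a Miller–Rabin witness that 319 is composite.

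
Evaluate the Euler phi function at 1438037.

Factor: 1438037 = 79 · 109 · 167.
φ(1438037) = (79−1) · (109−1) · (167−1) = 78 · 108 · 166 = 1398384.

1398384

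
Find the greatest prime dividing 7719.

7719 = 3 · 2573
2573 = 31 · 83
83 is prime.
So 7719 = 3 · 31 · 83; the largest prime factor is 83.

83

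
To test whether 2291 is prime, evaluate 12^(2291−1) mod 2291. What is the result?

144

12^1 ≡ 12 (mod 2291)
12^2 ≡ 12^2 = 144 ≡ 144 (mod 2291)
12^4 ≡ 144^2 = 20736 ≡ 117 (mod 2291)
12^8 ≡ 117^2 = 13689 ≡ 2234 (mod 2291)
12^16 ≡ 2234^2 = 4990756 ≡ 958 (mod 2291)
12^32 ≡ 958^2 = 917764 ≡ 1364 (mod 2291)
12^64 ≡ 1364^2 = 1860496 ≡ 204 (mod 2291)
12^128 ≡ 204^2 = 41616 ≡ 378 (mod 2291)
12^256 ≡ 378^2 = 142884 ≡ 842 (mod 2291)
12^512 ≡ 842^2 = 708964 ≡ 1045 (mod 2291)
12^1024 ≡ 1045^2 = 1092025 ≡ 1509 (mod 2291)
12^2048 ≡ 1509^2 = 2277081 ≡ 2118 (mod 2291)
2290 = 2048 + 128 + 64 + 32 + 16 + 2 in binary powers of 2.
So 12^2290 ≡ 2118 · 378 · 204 · 1364 · 958 · 144 ≡ 144 (mod 2291).
Since 144 ≠ 1, base 12 is a Fermat witness: 2291 is composite.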